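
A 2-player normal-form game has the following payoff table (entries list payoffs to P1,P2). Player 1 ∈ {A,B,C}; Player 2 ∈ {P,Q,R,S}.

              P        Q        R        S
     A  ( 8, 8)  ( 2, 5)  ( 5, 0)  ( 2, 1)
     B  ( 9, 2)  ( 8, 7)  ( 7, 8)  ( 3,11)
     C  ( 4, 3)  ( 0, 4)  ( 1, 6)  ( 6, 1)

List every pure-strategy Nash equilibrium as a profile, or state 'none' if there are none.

(A,P): not NE [P1→B gives 9>8]
(A,Q): not NE [P1→B gives 8>2; P2→P gives 8>5]
(A,R): not NE [P1→B gives 7>5; P2→P gives 8>0]
(A,S): not NE [P1→C gives 6>2; P2→P gives 8>1]
(B,P): not NE [P2→S gives 11>2]
(B,Q): not NE [P2→S gives 11>7]
(B,R): not NE [P2→S gives 11>8]
(B,S): not NE [P1→C gives 6>3]
(C,P): not NE [P1→B gives 9>4; P2→R gives 6>3]
(C,Q): not NE [P1→B gives 8>0; P2→R gives 6>4]
(C,R): not NE [P1→B gives 7>1]
(C,S): not NE [P2→R gives 6>1]

No pure NE.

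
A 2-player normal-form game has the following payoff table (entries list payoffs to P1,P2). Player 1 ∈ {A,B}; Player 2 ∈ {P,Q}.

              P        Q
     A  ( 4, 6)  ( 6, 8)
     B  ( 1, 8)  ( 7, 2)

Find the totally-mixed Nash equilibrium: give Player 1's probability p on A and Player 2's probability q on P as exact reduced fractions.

P1 mixes 3/4 on A; P2 mixes 1/4 on P

P1 indiff ⇒ q·4+(1-q)·6 = q·1+(1-q)·7 ⇒ q(3) = (1-q)(1) ⇒ q = 1/4
P2 indiff ⇒ p·6+(1-p)·8 = p·8+(1-p)·2 ⇒ p(-2) = (1-p)(-6) ⇒ p = 3/4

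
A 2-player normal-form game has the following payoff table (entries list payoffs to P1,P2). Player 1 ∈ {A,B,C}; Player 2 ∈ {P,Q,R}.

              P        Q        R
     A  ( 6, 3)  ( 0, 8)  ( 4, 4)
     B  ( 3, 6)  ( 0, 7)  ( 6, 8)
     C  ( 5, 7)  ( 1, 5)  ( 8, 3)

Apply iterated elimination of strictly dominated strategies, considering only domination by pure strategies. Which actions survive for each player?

Survivors P1:{A,C} P2:{P,Q}

P1 drop B (C beats it: P:5>3 Q:1>0 R:8>6)
P2 drop R (Q beats it: A:8>4 C:5>3)
P1→{A,C} P2→{P,Q}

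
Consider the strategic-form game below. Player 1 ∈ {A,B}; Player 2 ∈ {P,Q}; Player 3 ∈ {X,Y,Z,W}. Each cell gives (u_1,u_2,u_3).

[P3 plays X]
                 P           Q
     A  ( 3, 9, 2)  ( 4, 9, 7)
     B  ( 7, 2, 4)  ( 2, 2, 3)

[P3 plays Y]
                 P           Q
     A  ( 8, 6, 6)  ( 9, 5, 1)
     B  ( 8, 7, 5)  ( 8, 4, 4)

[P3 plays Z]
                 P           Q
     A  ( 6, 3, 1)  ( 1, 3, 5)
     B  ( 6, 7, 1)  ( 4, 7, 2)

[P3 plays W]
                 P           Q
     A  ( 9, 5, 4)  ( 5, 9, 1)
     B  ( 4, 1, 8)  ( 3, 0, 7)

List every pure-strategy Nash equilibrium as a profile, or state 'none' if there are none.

NE set: (A,P,Y), (A,Q,X)

(A,P,X): not NE [P1→B gives 7>3; P3→Y gives 6>2]
(A,P,Y): NE
(A,P,Z): not NE [P3→Y gives 6>1]
(A,P,W): not NE [P2→Q gives 9>5; P3→Y gives 6>4]
(A,Q,X): NE
(A,Q,Y): not NE [P2→P gives 6>5; P3→X gives 7>1]
(A,Q,Z): not NE [P1→B gives 4>1; P3→X gives 7>5]
(A,Q,W): not NE [P3→X gives 7>1]
(B,P,X): not NE [P3→W gives 8>4]
(B,P,Y): not NE [P3→W gives 8>5]
(B,P,Z): not NE [P3→W gives 8>1]
(B,P,W): not NE [P1→A gives 9>4]
(B,Q,X): not NE [P1→A gives 4>2; P3→W gives 7>3]
(B,Q,Y): not NE [P1→A gives 9>8; P2→P gives 7>4; P3→W gives 7>4]
(B,Q,Z): not NE [P3→W gives 7>2]
(B,Q,W): not NE [P1→A gives 5>3; P2→P gives 1>0]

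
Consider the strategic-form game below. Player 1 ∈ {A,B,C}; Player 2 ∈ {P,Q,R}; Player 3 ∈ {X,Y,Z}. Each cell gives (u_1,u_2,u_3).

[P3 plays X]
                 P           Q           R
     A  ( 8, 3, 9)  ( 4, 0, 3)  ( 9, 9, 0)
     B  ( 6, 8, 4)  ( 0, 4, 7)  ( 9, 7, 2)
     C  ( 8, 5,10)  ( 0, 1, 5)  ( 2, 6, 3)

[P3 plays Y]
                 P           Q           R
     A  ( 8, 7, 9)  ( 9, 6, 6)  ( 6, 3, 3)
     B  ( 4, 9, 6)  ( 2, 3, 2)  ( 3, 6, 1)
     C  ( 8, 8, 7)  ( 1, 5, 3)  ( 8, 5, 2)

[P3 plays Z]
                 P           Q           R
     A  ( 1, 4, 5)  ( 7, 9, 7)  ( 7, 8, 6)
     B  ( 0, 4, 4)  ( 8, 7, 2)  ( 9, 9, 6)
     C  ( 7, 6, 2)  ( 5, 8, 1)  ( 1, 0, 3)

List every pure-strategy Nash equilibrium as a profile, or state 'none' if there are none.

(A,P,X): not NE [P2→R gives 9>3]
(A,P,Y): NE
(A,P,Z): not NE [P1→C gives 7>1; P2→Q gives 9>4; P3→Y gives 9>5]
(A,Q,X): not NE [P2→R gives 9>0; P3→Z gives 7>3]
(A,Q,Y): not NE [P2→P gives 7>6; P3→Z gives 7>6]
(A,Q,Z): not NE [P1→B gives 8>7]
(A,R,X): not NE [P3→Z gives 6>0]
(A,R,Y): not NE [P1→C gives 8>6; P2→P gives 7>3; P3→Z gives 6>3]
(A,R,Z): not NE [P1→B gives 9>7; P2→Q gives 9>8]
(B,P,X): not NE [P1→C gives 8>6; P3→Y gives 6>4]
(B,P,Y): not NE [P1→C gives 8>4]
(B,P,Z): not NE [P1→C gives 7>0; P2→R gives 9>4; P3→Y gives 6>4]
(B,Q,X): not NE [P1→A gives 4>0; P2→P gives 8>4]
(B,Q,Y): not NE [P1→A gives 9>2; P2→P gives 9>3; P3→X gives 7>2]
(B,Q,Z): not NE [P2→R gives 9>7; P3→X gives 7>2]
(B,R,X): not NE [P2→P gives 8>7; P3→Z gives 6>2]
(B,R,Y): not NE [P1→C gives 8>3; P2→P gives 9>6; P3→Z gives 6>1]
(B,R,Z): NE
(C,P,X): not NE [P2→R gives 6>5]
(C,P,Y): not NE [P3→X gives 10>7]
(C,P,Z): not NE [P2→Q gives 8>6; P3→X gives 10>2]
(C,Q,X): not NE [P1→A gives 4>0; P2→R gives 6>1]
(C,Q,Y): not NE [P1→A gives 9>1; P2→P gives 8>5; P3→X gives 5>3]
(C,Q,Z): not NE [P1→B gives 8>5; P3→X gives 5>1]
(C,R,X): not NE [P1→B gives 9>2]
(C,R,Y): not NE [P2→P gives 8>5; P3→Z gives 3>2]
(C,R,Z): not NE [P1→B gives 9>1; P2→Q gives 8>0]

Nash profiles: (A,P,Y), (B,R,Z)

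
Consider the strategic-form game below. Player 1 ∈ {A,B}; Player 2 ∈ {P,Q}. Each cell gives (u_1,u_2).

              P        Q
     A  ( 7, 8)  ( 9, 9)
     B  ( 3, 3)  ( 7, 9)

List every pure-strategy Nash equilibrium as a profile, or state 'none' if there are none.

PSNE = {(A,Q)}

(A,P): not NE [P2→Q gives 9>8]
(A,Q): NE
(B,P): not NE [P1→A gives 7>3; P2→Q gives 9>3]
(B,Q): not NE [P1→A gives 9>7]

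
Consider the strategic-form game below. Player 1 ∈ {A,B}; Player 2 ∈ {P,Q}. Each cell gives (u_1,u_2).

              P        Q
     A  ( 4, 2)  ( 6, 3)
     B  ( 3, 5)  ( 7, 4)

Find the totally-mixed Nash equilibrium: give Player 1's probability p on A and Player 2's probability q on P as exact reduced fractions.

p=1/2, q=1/2

P1 indiff ⇒ q·4+(1-q)·6 = q·3+(1-q)·7 ⇒ q(1) = (1-q)(1) ⇒ q = 1/2
P2 indiff ⇒ p·2+(1-p)·5 = p·3+(1-p)·4 ⇒ p(-1) = (1-p)(-1) ⇒ p = 1/2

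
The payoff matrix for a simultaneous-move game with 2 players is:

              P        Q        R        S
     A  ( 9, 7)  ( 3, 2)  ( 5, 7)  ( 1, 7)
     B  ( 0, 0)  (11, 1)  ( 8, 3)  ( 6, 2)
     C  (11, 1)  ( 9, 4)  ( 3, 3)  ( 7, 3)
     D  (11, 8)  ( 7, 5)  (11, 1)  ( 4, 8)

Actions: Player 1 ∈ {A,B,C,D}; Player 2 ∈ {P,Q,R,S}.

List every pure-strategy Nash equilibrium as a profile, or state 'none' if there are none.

(A,P): not NE [P1→D gives 11>9]
(A,Q): not NE [P1→B gives 11>3; P2→S gives 7>2]
(A,R): not NE [P1→D gives 11>5]
(A,S): not NE [P1→C gives 7>1]
(B,P): not NE [P1→D gives 11>0; P2→R gives 3>0]
(B,Q): not NE [P2→R gives 3>1]
(B,R): not NE [P1→D gives 11>8]
(B,S): not NE [P1→C gives 7>6; P2→R gives 3>2]
(C,P): not NE [P2→Q gives 4>1]
(C,Q): not NE [P1→B gives 11>9]
(C,R): not NE [P1→D gives 11>3; P2→Q gives 4>3]
(C,S): not NE [P2→Q gives 4>3]
(D,P): NE
(D,Q): not NE [P1→B gives 11>7; P2→S gives 8>5]
(D,R): not NE [P2→S gives 8>1]
(D,S): not NE [P1→C gives 7>4]

PSNE = {(D,P)}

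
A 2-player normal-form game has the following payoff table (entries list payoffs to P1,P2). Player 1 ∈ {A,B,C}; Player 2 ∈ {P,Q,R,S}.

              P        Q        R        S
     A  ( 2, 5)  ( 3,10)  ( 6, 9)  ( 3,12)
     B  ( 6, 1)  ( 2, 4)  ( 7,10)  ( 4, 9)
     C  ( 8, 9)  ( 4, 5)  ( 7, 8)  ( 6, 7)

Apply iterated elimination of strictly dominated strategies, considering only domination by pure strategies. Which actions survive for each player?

P1 drop A (C beats it: P:8>2 Q:4>3 R:7>6 S:6>3)
P2 drop Q (R beats it: B:10>4 C:8>5)
P2 drop S (R beats it: B:10>9 C:8>7)
P1→{B,C} P2→{P,R}

Survivors P1:{B,C} P2:{P,R}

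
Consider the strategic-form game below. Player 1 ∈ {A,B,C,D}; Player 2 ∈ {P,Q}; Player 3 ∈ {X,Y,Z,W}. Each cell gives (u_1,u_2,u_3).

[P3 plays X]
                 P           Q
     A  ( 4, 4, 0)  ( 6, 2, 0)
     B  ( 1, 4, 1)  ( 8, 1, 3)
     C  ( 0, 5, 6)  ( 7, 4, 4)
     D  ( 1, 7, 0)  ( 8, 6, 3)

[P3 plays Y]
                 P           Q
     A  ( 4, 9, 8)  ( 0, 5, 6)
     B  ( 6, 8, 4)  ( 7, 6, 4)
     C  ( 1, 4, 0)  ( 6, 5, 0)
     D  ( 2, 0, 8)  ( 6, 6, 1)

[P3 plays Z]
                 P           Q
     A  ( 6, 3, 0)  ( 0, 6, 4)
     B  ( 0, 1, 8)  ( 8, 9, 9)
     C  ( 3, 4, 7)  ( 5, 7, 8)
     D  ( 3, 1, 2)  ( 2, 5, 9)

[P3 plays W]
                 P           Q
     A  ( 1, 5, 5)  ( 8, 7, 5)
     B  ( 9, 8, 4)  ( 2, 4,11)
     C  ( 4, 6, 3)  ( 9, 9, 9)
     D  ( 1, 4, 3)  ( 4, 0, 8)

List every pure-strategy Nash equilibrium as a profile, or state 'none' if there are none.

(A,P,X): not NE [P3→Y gives 8>0]
(A,P,Y): not NE [P1→B gives 6>4]
(A,P,Z): not NE [P2→Q gives 6>3; P3→Y gives 8>0]
(A,P,W): not NE [P1→B gives 9>1; P2→Q gives 7>5; P3→Y gives 8>5]
(A,Q,X): not NE [P1→D gives 8>6; P2→P gives 4>2; P3→Y gives 6>0]
(A,Q,Y): not NE [P1→B gives 7>0; P2→P gives 9>5]
(A,Q,Z): not NE [P1→B gives 8>0; P3→Y gives 6>4]
(A,Q,W): not NE [P1→C gives 9>8; P3→Y gives 6>5]
(B,P,X): not NE [P1→A gives 4>1; P3→Z gives 8>1]
(B,P,Y): not NE [P3→Z gives 8>4]
(B,P,Z): not NE [P1→A gives 6>0; P2→Q gives 9>1]
(B,P,W): not NE [P3→Z gives 8>4]
(B,Q,X): not NE [P2→P gives 4>1; P3→W gives 11>3]
(B,Q,Y): not NE [P2→P gives 8>6; P3→W gives 11>4]
(B,Q,Z): not NE [P3→W gives 11>9]
(B,Q,W): not NE [P1→C gives 9>2; P2→P gives 8>4]
(C,P,X): not NE [P1→A gives 4>0; P3→Z gives 7>6]
(C,P,Y): not NE [P1→B gives 6>1; P2→Q gives 5>4; P3→Z gives 7>0]
(C,P,Z): not NE [P1→A gives 6>3; P2→Q gives 7>4]
(C,P,W): not NE [P1→B gives 9>4; P2→Q gives 9>6; P3→Z gives 7>3]
(C,Q,X): not NE [P1→D gives 8>7; P2→P gives 5>4; P3→W gives 9>4]
(C,Q,Y): not NE [P1→B gives 7>6; P3→W gives 9>0]
(C,Q,Z): not NE [P1→B gives 8>5; P3→W gives 9>8]
(C,Q,W): NE
(D,P,X): not NE [P1→A gives 4>1; P3→Y gives 8>0]
(D,P,Y): not NE [P1→B gives 6>2; P2→Q gives 6>0]
(D,P,Z): not NE [P1→A gives 6>3; P2→Q gives 5>1; P3→Y gives 8>2]
(D,P,W): not NE [P1→B gives 9>1; P3→Y gives 8>3]
(D,Q,X): not NE [P2→P gives 7>6; P3→Z gives 9>3]
(D,Q,Y): not NE [P1→B gives 7>6; P3→Z gives 9>1]
(D,Q,Z): not NE [P1→B gives 8>2]
(D,Q,W): not NE [P1→C gives 9>4; P2→P gives 4>0; P3→Z gives 9>8]

NE set: (C,Q,W)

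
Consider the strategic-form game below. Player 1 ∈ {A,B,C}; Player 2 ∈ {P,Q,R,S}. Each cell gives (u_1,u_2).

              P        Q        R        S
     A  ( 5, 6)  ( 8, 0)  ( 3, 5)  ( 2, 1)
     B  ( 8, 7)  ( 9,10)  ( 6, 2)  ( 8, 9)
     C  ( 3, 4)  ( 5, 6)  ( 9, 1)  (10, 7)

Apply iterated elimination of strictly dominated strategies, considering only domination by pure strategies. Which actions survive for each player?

P1 drop A (B beats it: P:8>5 Q:9>8 R:6>3 S:8>2)
P2 drop P (Q beats it: B:10>7 C:6>4)
P2 drop R (Q beats it: B:10>2 C:6>1)
P1→{B,C} P2→{Q,S}

Remaining: P1:{B,C} P2:{Q,S}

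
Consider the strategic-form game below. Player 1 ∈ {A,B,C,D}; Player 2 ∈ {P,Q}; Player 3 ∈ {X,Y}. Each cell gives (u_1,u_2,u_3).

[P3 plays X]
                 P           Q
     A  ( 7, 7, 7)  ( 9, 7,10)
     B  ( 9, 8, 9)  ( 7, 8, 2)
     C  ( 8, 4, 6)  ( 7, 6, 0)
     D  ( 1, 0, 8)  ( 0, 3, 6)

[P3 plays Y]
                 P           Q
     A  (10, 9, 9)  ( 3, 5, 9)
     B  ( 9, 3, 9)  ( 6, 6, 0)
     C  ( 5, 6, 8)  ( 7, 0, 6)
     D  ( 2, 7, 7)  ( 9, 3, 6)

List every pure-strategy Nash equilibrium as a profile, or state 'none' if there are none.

(A,P,X): not NE [P1→B gives 9>7; P3→Y gives 9>7]
(A,P,Y): NE
(A,Q,X): NE
(A,Q,Y): not NE [P1→D gives 9>3; P2→P gives 9>5; P3→X gives 10>9]
(B,P,X): NE
(B,P,Y): not NE [P1→A gives 10>9; P2→Q gives 6>3]
(B,Q,X): not NE [P1→A gives 9>7]
(B,Q,Y): not NE [P1→D gives 9>6; P3→X gives 2>0]
(C,P,X): not NE [P1→B gives 9>8; P2→Q gives 6>4; P3→Y gives 8>6]
(C,P,Y): not NE [P1→A gives 10>5]
(C,Q,X): not NE [P1→A gives 9>7; P3→Y gives 6>0]
(C,Q,Y): not NE [P1→D gives 9>7; P2→P gives 6>0]
(D,P,X): not NE [P1→B gives 9>1; P2→Q gives 3>0]
(D,P,Y): not NE [P1→A gives 10>2; P3→X gives 8>7]
(D,Q,X): not NE [P1→A gives 9>0]
(D,Q,Y): not NE [P2→P gives 7>3]

NE set: (A,P,Y), (A,Q,X), (B,P,X)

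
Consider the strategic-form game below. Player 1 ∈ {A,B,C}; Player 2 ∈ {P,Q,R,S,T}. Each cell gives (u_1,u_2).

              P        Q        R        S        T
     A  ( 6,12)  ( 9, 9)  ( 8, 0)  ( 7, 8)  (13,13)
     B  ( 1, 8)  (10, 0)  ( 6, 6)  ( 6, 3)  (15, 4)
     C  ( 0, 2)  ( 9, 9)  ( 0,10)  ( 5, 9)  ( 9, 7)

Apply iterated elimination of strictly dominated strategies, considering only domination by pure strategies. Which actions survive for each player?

IESDS → P1:{A,B} P2:{P,T}

P1 drop C (B beats it: P:1>0 Q:10>9 R:6>0 S:6>5 T:15>9)
P2 drop Q (P beats it: A:12>9 B:8>0)
P2 drop R (P beats it: A:12>0 B:8>6)
P2 drop S (P beats it: A:12>8 B:8>3)
P1→{A,B} P2→{P,T}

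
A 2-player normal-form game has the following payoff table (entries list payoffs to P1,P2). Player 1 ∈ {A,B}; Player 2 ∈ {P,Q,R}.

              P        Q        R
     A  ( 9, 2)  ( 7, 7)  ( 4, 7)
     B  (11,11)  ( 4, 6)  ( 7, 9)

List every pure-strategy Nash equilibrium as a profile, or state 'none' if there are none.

(A,P): not NE [P1→B gives 11>9; P2→R gives 7>2]
(A,Q): NE
(A,R): not NE [P1→B gives 7>4]
(B,P): NE
(B,Q): not NE [P1→A gives 7>4; P2→P gives 11>6]
(B,R): not NE [P2→P gives 11>9]

Nash profiles: (A,Q), (B,P)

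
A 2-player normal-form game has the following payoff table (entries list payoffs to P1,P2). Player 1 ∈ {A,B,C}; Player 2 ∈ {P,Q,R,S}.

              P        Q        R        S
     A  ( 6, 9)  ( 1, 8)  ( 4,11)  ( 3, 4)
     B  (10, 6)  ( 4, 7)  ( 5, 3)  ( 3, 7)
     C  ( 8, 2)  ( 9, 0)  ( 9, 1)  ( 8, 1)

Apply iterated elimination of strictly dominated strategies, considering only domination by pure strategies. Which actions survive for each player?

P1 drop A (C beats it: P:8>6 Q:9>1 R:9>4 S:8>3)
P2 drop R (P beats it: B:6>3 C:2>1)
P1→{B,C} P2→{P,Q,S}

Remaining: P1:{B,C} P2:{P,Q,S}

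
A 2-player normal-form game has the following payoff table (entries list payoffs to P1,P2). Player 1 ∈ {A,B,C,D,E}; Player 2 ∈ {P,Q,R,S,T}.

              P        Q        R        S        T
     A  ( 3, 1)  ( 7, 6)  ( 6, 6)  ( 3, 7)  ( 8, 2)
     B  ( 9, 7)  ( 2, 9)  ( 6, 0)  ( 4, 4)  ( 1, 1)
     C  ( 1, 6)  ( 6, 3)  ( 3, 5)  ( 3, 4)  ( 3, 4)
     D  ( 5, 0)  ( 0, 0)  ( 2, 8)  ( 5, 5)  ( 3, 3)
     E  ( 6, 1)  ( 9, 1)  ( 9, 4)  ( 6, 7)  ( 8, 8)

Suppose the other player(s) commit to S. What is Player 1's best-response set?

P1 best: {E}

u_1(A vs S) = 3
u_1(B vs S) = 4
u_1(C vs S) = 3
u_1(D vs S) = 5
u_1(E vs S) = 6
max payoff 6 at {E}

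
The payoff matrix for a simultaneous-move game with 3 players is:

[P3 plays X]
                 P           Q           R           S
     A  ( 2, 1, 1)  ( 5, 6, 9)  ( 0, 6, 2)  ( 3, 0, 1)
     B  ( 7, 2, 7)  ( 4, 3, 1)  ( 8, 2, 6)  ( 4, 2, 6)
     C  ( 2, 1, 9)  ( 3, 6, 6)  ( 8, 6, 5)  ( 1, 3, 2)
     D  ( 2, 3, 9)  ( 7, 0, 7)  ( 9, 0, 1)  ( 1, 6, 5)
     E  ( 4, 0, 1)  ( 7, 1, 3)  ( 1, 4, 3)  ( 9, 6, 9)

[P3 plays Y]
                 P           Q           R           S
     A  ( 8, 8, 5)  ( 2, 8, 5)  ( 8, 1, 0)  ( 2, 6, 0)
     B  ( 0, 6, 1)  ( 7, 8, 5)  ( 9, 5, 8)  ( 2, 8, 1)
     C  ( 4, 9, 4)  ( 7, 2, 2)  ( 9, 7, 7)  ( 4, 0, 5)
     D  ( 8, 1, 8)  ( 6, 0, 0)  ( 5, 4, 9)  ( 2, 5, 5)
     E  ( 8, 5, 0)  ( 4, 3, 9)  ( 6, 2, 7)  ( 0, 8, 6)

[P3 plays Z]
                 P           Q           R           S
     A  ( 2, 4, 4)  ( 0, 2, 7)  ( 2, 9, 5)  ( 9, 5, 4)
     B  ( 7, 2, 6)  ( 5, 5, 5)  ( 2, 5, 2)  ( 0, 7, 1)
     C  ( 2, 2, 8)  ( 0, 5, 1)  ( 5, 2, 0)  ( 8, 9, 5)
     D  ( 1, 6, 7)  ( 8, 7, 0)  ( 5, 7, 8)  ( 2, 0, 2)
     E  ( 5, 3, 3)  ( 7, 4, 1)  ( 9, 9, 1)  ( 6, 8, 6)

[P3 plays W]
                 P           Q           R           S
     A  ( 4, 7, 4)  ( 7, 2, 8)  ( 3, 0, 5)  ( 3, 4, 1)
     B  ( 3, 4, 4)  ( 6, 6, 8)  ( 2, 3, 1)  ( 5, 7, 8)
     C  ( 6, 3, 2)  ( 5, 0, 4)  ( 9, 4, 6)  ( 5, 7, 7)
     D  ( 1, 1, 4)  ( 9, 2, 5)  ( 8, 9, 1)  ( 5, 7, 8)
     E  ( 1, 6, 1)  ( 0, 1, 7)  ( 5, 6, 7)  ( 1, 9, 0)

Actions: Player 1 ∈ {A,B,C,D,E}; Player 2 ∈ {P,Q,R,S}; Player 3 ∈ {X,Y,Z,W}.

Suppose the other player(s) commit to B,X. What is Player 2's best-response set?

u_2(P vs B,X) = 2
u_2(Q vs B,X) = 3
u_2(R vs B,X) = 2
u_2(S vs B,X) = 2
max payoff 3 at {Q}

BR_2 = {Q}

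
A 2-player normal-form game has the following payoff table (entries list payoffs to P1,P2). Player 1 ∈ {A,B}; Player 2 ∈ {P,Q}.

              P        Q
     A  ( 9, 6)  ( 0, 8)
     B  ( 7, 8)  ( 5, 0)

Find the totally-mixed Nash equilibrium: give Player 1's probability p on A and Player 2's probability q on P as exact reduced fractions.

P1 indiff ⇒ q·9+(1-q)·0 = q·7+(1-q)·5 ⇒ q(2) = (1-q)(5) ⇒ q = 5/7
P2 indiff ⇒ p·6+(1-p)·8 = p·8+(1-p)·0 ⇒ p(-2) = (1-p)(-8) ⇒ p = 4/5

p=4/5, q=5/7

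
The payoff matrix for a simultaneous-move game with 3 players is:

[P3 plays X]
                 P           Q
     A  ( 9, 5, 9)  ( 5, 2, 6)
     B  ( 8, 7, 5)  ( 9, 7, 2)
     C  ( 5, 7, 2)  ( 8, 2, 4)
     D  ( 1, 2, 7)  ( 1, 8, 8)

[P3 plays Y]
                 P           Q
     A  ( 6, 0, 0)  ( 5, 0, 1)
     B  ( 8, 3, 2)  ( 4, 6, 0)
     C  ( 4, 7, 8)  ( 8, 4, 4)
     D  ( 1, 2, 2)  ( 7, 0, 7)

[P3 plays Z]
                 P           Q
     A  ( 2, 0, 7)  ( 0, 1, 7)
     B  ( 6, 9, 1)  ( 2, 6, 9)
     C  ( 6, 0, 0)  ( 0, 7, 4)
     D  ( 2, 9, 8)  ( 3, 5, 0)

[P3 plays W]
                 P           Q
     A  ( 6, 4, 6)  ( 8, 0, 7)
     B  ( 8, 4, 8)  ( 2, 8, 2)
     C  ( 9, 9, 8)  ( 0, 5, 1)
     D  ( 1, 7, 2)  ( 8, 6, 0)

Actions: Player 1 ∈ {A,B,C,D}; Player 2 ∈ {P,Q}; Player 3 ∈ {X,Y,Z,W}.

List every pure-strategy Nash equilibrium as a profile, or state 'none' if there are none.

NE set: (A,P,X), (C,P,W)

(A,P,X): NE
(A,P,Y): not NE [P1→B gives 8>6; P3→X gives 9>0]
(A,P,Z): not NE [P1→C gives 6>2; P2→Q gives 1>0; P3→X gives 9>7]
(A,P,W): not NE [P1→C gives 9>6; P3→X gives 9>6]
(A,Q,X): not NE [P1→B gives 9>5; P2→P gives 5>2; P3→W gives 7>6]
(A,Q,Y): not NE [P1→C gives 8>5; P3→W gives 7>1]
(A,Q,Z): not NE [P1→D gives 3>0]
(A,Q,W): not NE [P2→P gives 4>0]
(B,P,X): not NE [P1→A gives 9>8; P3→W gives 8>5]
(B,P,Y): not NE [P2→Q gives 6>3; P3→W gives 8>2]
(B,P,Z): not NE [P3→W gives 8>1]
(B,P,W): not NE [P1→C gives 9>8; P2→Q gives 8>4]
(B,Q,X): not NE [P3→Z gives 9>2]
(B,Q,Y): not NE [P1→C gives 8>4; P3→Z gives 9>0]
(B,Q,Z): not NE [P1→D gives 3>2; P2→P gives 9>6]
(B,Q,W): not NE [P1→D gives 8>2; P3→Z gives 9>2]
(C,P,X): not NE [P1→A gives 9>5; P3→W gives 8>2]
(C,P,Y): not NE [P1→B gives 8>4]
(C,P,Z): not NE [P2→Q gives 7>0; P3→W gives 8>0]
(C,P,W): NE
(C,Q,X): not NE [P1→B gives 9>8; P2→P gives 7>2]
(C,Q,Y): not NE [P2→P gives 7>4]
(C,Q,Z): not NE [P1→D gives 3>0]
(C,Q,W): not NE [P1→D gives 8>0; P2→P gives 9>5; P3→Z gives 4>1]
(D,P,X): not NE [P1→A gives 9>1; P2→Q gives 8>2; P3→Z gives 8>7]
(D,P,Y): not NE [P1→B gives 8>1; P3→Z gives 8>2]
(D,P,Z): not NE [P1→C gives 6>2]
(D,P,W): not NE [P1→C gives 9>1; P3→Z gives 8>2]
(D,Q,X): not NE [P1→B gives 9>1]
(D,Q,Y): not NE [P1→C gives 8>7; P2→P gives 2>0; P3→X gives 8>7]
(D,Q,Z): not NE [P2→P gives 9>5; P3→X gives 8>0]
(D,Q,W): not NE [P2→P gives 7>6; P3→X gives 8>0]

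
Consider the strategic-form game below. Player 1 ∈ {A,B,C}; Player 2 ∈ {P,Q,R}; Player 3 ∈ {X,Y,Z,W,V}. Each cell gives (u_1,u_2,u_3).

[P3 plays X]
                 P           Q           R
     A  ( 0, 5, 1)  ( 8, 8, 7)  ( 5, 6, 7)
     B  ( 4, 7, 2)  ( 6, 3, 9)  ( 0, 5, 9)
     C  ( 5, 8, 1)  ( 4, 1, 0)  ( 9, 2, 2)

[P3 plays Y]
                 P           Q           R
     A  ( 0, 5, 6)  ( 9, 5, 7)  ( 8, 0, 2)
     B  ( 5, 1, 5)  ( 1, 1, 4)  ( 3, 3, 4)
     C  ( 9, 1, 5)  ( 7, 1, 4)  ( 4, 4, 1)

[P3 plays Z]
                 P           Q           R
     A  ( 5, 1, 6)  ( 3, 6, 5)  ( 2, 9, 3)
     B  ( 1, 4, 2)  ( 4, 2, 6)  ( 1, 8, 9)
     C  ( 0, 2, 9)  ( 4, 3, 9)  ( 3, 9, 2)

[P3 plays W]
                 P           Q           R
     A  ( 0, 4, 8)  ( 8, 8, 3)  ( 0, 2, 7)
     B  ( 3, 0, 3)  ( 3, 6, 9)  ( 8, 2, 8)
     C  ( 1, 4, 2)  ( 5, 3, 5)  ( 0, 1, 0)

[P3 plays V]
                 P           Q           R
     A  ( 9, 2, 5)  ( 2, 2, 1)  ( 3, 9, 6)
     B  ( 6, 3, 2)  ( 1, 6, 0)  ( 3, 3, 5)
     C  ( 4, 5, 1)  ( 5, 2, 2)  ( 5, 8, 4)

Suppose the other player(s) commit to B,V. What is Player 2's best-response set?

u_2(P vs B,V) = 3
u_2(Q vs B,V) = 6
u_2(R vs B,V) = 3
max payoff 6 at {Q}

P2 best: {Q}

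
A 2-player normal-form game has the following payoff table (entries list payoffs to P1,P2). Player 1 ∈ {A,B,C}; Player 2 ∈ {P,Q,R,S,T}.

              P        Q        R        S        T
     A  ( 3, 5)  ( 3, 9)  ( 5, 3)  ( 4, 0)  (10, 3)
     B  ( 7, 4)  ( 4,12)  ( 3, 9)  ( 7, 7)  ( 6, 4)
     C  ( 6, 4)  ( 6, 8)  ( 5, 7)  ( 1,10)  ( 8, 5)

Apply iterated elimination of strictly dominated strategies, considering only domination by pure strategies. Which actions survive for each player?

Remaining: P1:{B,C} P2:{Q,S}

P2 drop P (Q beats it: A:9>5 B:12>4 C:8>4)
P2 drop R (Q beats it: A:9>3 B:12>9 C:8>7)
P2 drop T (Q beats it: A:9>3 B:12>4 C:8>5)
P1 drop A (B beats it: Q:4>3 S:7>4)
P1→{B,C} P2→{Q,S}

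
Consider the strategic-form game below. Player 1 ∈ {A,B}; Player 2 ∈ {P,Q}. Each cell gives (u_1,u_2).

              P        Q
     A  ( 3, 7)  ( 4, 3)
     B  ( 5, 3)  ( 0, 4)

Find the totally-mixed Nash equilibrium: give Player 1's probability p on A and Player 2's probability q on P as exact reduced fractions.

P1 mixes 1/5 on A; P2 mixes 2/3 on P

P1 indiff ⇒ q·3+(1-q)·4 = q·5+(1-q)·0 ⇒ q(-2) = (1-q)(-4) ⇒ q = 2/3
P2 indiff ⇒ p·7+(1-p)·3 = p·3+(1-p)·4 ⇒ p(4) = (1-p)(1) ⇒ p = 1/5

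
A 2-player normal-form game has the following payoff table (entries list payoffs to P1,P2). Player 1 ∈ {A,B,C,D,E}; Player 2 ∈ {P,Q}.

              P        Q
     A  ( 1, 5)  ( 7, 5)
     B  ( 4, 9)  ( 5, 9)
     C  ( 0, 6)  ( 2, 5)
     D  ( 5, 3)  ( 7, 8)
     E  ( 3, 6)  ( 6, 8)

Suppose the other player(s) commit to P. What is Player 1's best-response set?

argmax u_1 = {D}

u_1(A vs P) = 1
u_1(B vs P) = 4
u_1(C vs P) = 0
u_1(D vs P) = 5
u_1(E vs P) = 3
max payoff 5 at {D}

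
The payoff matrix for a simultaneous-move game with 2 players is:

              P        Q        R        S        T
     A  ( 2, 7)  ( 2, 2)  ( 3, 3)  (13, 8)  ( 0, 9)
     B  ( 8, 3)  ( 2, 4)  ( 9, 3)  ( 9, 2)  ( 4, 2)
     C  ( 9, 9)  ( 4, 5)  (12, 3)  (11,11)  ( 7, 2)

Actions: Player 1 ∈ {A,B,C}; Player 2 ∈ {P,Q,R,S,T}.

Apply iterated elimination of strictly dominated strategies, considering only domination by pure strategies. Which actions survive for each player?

P1 drop B (C beats it: P:9>8 Q:4>2 R:12>9 S:11>9 T:7>4)
P2 drop P (S beats it: A:8>7 C:11>9)
P2 drop Q (S beats it: A:8>2 C:11>5)
P2 drop R (S beats it: A:8>3 C:11>3)
P1→{A,C} P2→{S,T}

Survivors P1:{A,C} P2:{S,T}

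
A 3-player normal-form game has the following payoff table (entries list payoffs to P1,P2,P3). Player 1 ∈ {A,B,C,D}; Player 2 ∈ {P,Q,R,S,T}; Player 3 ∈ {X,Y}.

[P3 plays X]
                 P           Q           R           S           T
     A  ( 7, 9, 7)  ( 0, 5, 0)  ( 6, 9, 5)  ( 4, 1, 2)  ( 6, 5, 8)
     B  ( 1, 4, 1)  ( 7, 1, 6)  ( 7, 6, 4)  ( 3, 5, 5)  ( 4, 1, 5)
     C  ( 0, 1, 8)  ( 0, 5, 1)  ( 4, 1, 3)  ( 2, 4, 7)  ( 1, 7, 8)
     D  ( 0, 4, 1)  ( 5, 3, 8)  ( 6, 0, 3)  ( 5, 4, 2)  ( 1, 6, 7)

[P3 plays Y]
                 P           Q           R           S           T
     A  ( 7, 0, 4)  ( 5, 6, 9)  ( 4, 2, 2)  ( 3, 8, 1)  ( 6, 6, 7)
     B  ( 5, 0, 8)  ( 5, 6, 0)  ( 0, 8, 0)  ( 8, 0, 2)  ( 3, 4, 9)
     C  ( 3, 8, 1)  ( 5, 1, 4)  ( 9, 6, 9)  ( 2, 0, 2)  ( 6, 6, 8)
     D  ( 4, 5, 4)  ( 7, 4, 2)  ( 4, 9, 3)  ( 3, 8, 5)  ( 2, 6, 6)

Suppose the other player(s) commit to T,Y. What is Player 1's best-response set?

u_1(A vs T,Y) = 6
u_1(B vs T,Y) = 3
u_1(C vs T,Y) = 6
u_1(D vs T,Y) = 2
max payoff 6 at {A,C}

BR_1 = {A,C}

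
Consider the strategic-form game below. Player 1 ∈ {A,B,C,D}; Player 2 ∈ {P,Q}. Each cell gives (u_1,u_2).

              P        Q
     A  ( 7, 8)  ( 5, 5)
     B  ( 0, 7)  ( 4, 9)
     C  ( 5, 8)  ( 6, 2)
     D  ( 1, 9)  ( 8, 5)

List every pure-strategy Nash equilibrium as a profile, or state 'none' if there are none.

NE set: (A,P)

(A,P): NE
(A,Q): not NE [P1→D gives 8>5; P2→P gives 8>5]
(B,P): not NE [P1→A gives 7>0; P2→Q gives 9>7]
(B,Q): not NE [P1→D gives 8>4]
(C,P): not NE [P1→A gives 7>5]
(C,Q): not NE [P1→D gives 8>6; P2→P gives 8>2]
(D,P): not NE [P1→A gives 7>1]
(D,Q): not NE [P2→P gives 9>5]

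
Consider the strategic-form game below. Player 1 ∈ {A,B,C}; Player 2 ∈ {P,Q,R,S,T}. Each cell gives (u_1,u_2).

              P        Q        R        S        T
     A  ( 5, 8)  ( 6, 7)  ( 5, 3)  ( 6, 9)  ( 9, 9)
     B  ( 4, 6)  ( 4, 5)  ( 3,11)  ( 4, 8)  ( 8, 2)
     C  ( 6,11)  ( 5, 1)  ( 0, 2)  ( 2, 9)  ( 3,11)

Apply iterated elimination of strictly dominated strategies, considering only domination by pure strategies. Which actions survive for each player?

Remaining: P1:{A,C} P2:{P,S,T}

P1 drop B (A beats it: P:5>4 Q:6>4 R:5>3 S:6>4 T:9>8)
P2 drop Q (P beats it: A:8>7 C:11>1)
P2 drop R (P beats it: A:8>3 C:11>2)
P1→{A,C} P2→{P,S,T}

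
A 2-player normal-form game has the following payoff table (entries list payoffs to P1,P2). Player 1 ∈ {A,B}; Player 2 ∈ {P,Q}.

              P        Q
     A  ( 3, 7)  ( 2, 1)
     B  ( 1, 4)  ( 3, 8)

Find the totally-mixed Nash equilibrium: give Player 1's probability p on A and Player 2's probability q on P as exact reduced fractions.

P1 indiff ⇒ q·3+(1-q)·2 = q·1+(1-q)·3 ⇒ q(2) = (1-q)(1) ⇒ q = 1/3
P2 indiff ⇒ p·7+(1-p)·4 = p·1+(1-p)·8 ⇒ p(6) = (1-p)(4) ⇒ p = 2/5

p=2/5, q=1/3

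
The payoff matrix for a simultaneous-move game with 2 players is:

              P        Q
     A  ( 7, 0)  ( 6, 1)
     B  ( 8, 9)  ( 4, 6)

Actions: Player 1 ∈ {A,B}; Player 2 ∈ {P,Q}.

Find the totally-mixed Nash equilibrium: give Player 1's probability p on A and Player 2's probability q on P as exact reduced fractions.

p=3/4, q=2/3

P1 indiff ⇒ q·7+(1-q)·6 = q·8+(1-q)·4 ⇒ q(-1) = (1-q)(-2) ⇒ q = 2/3
P2 indiff ⇒ p·0+(1-p)·9 = p·1+(1-p)·6 ⇒ p(-1) = (1-p)(-3) ⇒ p = 3/4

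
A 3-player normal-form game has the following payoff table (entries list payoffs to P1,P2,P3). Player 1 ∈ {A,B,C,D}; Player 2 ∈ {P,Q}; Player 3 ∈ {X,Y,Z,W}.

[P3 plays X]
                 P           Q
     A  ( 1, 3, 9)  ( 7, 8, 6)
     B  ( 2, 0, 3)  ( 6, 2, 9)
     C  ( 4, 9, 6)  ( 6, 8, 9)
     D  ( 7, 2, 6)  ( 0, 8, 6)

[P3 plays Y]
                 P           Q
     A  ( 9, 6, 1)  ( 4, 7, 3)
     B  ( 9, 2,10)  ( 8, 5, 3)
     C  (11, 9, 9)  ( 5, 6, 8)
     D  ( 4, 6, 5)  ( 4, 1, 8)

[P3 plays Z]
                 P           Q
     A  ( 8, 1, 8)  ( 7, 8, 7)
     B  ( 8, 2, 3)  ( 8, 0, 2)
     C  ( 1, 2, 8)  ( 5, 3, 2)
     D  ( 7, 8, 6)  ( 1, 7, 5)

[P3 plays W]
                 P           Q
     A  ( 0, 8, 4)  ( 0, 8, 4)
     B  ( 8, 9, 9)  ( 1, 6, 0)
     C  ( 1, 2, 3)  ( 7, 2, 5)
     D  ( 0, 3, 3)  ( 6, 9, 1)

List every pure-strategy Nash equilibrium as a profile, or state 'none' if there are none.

(A,P,X): not NE [P1→D gives 7>1; P2→Q gives 8>3]
(A,P,Y): not NE [P1→C gives 11>9; P2→Q gives 7>6; P3→X gives 9>1]
(A,P,Z): not NE [P2→Q gives 8>1; P3→X gives 9>8]
(A,P,W): not NE [P1→B gives 8>0; P3→X gives 9>4]
(A,Q,X): not NE [P3→Z gives 7>6]
(A,Q,Y): not NE [P1→B gives 8>4; P3→Z gives 7>3]
(A,Q,Z): not NE [P1→B gives 8>7]
(A,Q,W): not NE [P1→C gives 7>0; P3→Z gives 7>4]
(B,P,X): not NE [P1→D gives 7>2; P2→Q gives 2>0; P3→Y gives 10>3]
(B,P,Y): not NE [P1→C gives 11>9; P2→Q gives 5>2]
(B,P,Z): not NE [P3→Y gives 10>3]
(B,P,W): not NE [P3→Y gives 10>9]
(B,Q,X): not NE [P1→A gives 7>6]
(B,Q,Y): not NE [P3→X gives 9>3]
(B,Q,Z): not NE [P2→P gives 2>0; P3→X gives 9>2]
(B,Q,W): not NE [P1→C gives 7>1; P2→P gives 9>6; P3→X gives 9>0]
(C,P,X): not NE [P1→D gives 7>4; P3→Y gives 9>6]
(C,P,Y): NE
(C,P,Z): not NE [P1→B gives 8>1; P2→Q gives 3>2; P3→Y gives 9>8]
(C,P,W): not NE [P1→B gives 8>1; P3→Y gives 9>3]
(C,Q,X): not NE [P1→A gives 7>6; P2→P gives 9>8]
(C,Q,Y): not NE [P1→B gives 8>5; P2→P gives 9>6; P3→X gives 9>8]
(C,Q,Z): not NE [P1→B gives 8>5; P3→X gives 9>2]
(C,Q,W): not NE [P3→X gives 9>5]
(D,P,X): not NE [P2→Q gives 8>2]
(D,P,Y): not NE [P1→C gives 11>4; P3→Z gives 6>5]
(D,P,Z): not NE [P1→B gives 8>7]
(D,P,W): not NE [P1→B gives 8>0; P2→Q gives 9>3; P3→Z gives 6>3]
(D,Q,X): not NE [P1→A gives 7>0; P3→Y gives 8>6]
(D,Q,Y): not NE [P1→B gives 8>4; P2→P gives 6>1]
(D,Q,Z): not NE [P1→B gives 8>1; P2→P gives 8>7; P3→Y gives 8>5]
(D,Q,W): not NE [P1→C gives 7>6; P3→Y gives 8>1]

Nash profiles: (C,P,Y)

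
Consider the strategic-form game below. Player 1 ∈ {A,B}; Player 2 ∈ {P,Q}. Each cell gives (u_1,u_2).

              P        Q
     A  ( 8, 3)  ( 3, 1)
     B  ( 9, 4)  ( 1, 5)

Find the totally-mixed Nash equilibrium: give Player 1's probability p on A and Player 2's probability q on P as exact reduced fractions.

P1 indiff ⇒ q·8+(1-q)·3 = q·9+(1-q)·1 ⇒ q(-1) = (1-q)(-2) ⇒ q = 2/3
P2 indiff ⇒ p·3+(1-p)·4 = p·1+(1-p)·5 ⇒ p(2) = (1-p)(1) ⇒ p = 1/3

p=1/3, q=2/3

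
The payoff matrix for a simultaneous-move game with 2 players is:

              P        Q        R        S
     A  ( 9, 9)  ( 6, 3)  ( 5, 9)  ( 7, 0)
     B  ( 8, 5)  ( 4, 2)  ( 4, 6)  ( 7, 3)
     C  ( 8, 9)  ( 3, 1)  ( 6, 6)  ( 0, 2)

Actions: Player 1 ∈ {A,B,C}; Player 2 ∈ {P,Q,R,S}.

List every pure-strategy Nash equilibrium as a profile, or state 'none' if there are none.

(A,P): NE
(A,Q): not NE [P2→R gives 9>3]
(A,R): not NE [P1→C gives 6>5]
(A,S): not NE [P2→R gives 9>0]
(B,P): not NE [P1→A gives 9>8; P2→R gives 6>5]
(B,Q): not NE [P1→A gives 6>4; P2→R gives 6>2]
(B,R): not NE [P1→C gives 6>4]
(B,S): not NE [P2→R gives 6>3]
(C,P): not NE [P1→A gives 9>8]
(C,Q): not NE [P1→A gives 6>3; P2→P gives 9>1]
(C,R): not NE [P2→P gives 9>6]
(C,S): not NE [P1→B gives 7>0; P2→P gives 9>2]

PSNE = {(A,P)}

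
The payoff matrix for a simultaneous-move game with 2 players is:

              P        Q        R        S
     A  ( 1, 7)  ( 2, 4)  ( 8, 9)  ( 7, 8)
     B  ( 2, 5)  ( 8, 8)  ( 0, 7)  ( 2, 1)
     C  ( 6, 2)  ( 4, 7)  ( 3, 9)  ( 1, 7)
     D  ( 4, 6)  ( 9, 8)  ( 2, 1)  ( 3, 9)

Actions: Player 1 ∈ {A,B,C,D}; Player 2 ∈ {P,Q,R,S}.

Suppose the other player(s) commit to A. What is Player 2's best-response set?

P2 best: {R}

u_2(P vs A) = 7
u_2(Q vs A) = 4
u_2(R vs A) = 9
u_2(S vs A) = 8
max payoff 9 at {R}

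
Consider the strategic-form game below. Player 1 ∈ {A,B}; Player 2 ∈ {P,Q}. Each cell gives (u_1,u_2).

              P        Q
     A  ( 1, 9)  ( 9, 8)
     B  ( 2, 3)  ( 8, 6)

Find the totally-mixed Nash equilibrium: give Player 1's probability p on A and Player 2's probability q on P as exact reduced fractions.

(p,q) = (3/4, 1/2)

P1 indiff ⇒ q·1+(1-q)·9 = q·2+(1-q)·8 ⇒ q(-1) = (1-q)(-1) ⇒ q = 1/2
P2 indiff ⇒ p·9+(1-p)·3 = p·8+(1-p)·6 ⇒ p(1) = (1-p)(3) ⇒ p = 3/4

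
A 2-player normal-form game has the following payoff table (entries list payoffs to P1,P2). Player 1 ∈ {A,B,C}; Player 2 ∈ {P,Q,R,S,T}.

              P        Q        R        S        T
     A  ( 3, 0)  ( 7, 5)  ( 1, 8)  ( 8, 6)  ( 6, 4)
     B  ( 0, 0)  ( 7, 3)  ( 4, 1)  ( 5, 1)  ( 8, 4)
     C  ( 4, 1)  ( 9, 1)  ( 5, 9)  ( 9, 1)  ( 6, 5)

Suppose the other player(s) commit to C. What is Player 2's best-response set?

u_2(P vs C) = 1
u_2(Q vs C) = 1
u_2(R vs C) = 9
u_2(S vs C) = 1
u_2(T vs C) = 5
max payoff 9 at {R}

P2 best: {R}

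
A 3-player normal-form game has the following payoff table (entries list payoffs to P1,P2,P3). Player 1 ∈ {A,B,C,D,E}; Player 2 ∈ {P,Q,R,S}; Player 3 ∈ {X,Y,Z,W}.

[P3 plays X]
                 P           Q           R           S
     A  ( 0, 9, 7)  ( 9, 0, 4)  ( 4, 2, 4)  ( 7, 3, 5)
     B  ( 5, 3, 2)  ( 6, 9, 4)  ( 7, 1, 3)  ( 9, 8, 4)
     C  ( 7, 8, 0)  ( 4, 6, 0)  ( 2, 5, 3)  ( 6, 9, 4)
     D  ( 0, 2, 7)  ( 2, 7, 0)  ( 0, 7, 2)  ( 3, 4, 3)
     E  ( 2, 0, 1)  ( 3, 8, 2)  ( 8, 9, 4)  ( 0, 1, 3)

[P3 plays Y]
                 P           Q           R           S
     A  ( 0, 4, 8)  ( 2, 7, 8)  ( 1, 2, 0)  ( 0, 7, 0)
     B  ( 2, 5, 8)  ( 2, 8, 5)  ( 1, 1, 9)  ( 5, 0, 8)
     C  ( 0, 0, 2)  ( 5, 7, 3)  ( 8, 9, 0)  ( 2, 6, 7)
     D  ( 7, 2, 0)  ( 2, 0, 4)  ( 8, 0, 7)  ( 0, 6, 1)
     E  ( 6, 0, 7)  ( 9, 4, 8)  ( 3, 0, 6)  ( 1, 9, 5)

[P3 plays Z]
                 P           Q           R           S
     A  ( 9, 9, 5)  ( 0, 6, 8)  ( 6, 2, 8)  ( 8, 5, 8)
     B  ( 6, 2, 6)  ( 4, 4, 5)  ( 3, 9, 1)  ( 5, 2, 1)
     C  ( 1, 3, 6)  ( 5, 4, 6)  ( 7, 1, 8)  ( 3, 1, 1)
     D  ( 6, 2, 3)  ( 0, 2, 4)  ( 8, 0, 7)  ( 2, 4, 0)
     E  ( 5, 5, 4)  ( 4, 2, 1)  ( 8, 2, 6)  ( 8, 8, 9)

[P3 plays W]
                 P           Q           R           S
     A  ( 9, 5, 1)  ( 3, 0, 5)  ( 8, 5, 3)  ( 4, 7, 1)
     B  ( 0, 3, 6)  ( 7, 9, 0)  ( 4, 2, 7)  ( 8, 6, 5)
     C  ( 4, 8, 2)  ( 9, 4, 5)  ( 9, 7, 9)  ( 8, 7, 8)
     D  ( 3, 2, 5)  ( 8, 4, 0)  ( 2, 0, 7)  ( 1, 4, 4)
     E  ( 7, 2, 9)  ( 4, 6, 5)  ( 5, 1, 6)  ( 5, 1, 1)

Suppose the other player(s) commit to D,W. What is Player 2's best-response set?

u_2(P vs D,W) = 2
u_2(Q vs D,W) = 4
u_2(R vs D,W) = 0
u_2(S vs D,W) = 4
max payoff 4 at {Q,S}

P2 best: {Q,S}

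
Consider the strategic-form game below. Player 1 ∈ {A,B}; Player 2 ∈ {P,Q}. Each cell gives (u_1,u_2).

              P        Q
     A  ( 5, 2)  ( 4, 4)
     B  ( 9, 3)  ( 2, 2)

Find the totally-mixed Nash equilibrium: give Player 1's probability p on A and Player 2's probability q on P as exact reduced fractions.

P1 mixes 1/3 on A; P2 mixes 1/3 on P

P1 indiff ⇒ q·5+(1-q)·4 = q·9+(1-q)·2 ⇒ q(-4) = (1-q)(-2) ⇒ q = 1/3
P2 indiff ⇒ p·2+(1-p)·3 = p·4+(1-p)·2 ⇒ p(-2) = (1-p)(-1) ⇒ p = 1/3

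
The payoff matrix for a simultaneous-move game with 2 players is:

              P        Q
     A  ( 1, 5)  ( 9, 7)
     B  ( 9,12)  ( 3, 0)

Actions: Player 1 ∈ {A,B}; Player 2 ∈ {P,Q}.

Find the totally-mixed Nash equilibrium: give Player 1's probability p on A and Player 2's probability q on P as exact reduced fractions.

P1 indiff ⇒ q·1+(1-q)·9 = q·9+(1-q)·3 ⇒ q(-8) = (1-q)(-6) ⇒ q = 3/7
P2 indiff ⇒ p·5+(1-p)·12 = p·7+(1-p)·0 ⇒ p(-2) = (1-p)(-12) ⇒ p = 6/7

(p,q) = (6/7, 3/7)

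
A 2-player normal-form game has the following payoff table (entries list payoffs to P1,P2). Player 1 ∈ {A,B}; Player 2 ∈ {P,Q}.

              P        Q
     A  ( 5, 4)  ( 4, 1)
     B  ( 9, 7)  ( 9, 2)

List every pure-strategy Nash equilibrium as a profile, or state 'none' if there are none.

(A,P): not NE [P1→B gives 9>5]
(A,Q): not NE [P1→B gives 9>4; P2→P gives 4>1]
(B,P): NE
(B,Q): not NE [P2→P gives 7>2]

Nash profiles: (B,P)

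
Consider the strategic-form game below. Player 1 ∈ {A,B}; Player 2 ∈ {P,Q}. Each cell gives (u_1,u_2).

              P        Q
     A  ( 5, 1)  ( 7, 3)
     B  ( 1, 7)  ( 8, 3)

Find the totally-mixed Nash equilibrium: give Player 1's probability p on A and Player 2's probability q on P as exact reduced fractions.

P1 mixes 2/3 on A; P2 mixes 1/5 on P

P1 indiff ⇒ q·5+(1-q)·7 = q·1+(1-q)·8 ⇒ q(4) = (1-q)(1) ⇒ q = 1/5
P2 indiff ⇒ p·1+(1-p)·7 = p·3+(1-p)·3 ⇒ p(-2) = (1-p)(-4) ⇒ p = 2/3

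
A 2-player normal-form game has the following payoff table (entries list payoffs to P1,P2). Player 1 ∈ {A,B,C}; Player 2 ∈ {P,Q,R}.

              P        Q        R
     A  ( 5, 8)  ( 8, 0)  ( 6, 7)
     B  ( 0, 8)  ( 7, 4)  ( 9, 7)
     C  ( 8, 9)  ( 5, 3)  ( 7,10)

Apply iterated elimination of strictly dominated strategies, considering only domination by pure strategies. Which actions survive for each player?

P2 drop Q (P beats it: A:8>0 B:8>4 C:9>3)
P1 drop A (C beats it: P:8>5 R:7>6)
P1→{B,C} P2→{P,R}

Remaining: P1:{B,C} P2:{P,R}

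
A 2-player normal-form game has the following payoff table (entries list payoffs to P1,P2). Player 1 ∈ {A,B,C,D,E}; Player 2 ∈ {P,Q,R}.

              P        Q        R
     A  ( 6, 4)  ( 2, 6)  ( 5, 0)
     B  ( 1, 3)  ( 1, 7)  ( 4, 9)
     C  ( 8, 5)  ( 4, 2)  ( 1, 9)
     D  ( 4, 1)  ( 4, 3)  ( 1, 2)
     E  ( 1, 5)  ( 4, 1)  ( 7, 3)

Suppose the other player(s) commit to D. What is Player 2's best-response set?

P2 best: {Q}

u_2(P vs D) = 1
u_2(Q vs D) = 3
u_2(R vs D) = 2
max payoff 3 at {Q}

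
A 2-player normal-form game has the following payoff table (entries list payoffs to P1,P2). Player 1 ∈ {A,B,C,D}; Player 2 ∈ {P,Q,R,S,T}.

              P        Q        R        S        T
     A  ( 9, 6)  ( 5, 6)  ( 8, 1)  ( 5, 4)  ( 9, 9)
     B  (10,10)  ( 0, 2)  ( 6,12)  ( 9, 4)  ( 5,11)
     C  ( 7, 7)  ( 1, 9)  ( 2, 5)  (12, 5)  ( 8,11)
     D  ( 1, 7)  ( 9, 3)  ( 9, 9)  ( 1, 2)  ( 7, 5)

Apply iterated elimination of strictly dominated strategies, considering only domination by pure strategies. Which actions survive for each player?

P2 drop Q (T beats it: A:9>6 B:11>2 C:11>9 D:5>3)
P2 drop S (P beats it: A:6>4 B:10>4 C:7>5 D:7>2)
P1 drop C (A beats it: P:9>7 R:8>2 T:9>8)
P1→{A,B,D} P2→{P,R,T}

IESDS → P1:{A,B,D} P2:{P,R,T}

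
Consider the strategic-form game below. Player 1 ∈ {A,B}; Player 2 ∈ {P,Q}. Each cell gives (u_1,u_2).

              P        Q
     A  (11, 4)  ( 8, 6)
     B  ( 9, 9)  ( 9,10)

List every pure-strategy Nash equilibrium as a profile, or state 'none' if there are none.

NE set: (B,Q)

(A,P): not NE [P2→Q gives 6>4]
(A,Q): not NE [P1→B gives 9>8]
(B,P): not NE [P1→A gives 11>9; P2→Q gives 10>9]
(B,Q): NE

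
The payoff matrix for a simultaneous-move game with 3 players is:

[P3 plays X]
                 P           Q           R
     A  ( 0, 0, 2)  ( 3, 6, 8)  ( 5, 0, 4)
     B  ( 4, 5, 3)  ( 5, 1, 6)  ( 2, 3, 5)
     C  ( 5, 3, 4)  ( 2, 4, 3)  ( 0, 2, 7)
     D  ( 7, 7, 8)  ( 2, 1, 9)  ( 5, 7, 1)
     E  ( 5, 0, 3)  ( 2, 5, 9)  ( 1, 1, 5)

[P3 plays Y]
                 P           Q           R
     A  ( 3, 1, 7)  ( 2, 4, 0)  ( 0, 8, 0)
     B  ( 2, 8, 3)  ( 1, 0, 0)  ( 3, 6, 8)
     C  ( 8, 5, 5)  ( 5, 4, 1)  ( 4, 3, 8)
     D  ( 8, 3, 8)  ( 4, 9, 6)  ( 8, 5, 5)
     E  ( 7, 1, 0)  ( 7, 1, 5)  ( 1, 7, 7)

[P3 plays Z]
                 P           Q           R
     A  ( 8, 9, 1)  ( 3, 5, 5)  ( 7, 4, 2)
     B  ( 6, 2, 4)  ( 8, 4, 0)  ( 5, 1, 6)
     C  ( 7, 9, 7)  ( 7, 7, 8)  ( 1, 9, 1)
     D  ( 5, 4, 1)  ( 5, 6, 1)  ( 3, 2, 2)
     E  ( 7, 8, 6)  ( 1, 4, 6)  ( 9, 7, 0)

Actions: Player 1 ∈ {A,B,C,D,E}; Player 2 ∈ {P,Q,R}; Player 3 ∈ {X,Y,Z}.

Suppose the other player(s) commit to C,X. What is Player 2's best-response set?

u_2(P vs C,X) = 3
u_2(Q vs C,X) = 4
u_2(R vs C,X) = 2
max payoff 4 at {Q}

P2 best: {Q}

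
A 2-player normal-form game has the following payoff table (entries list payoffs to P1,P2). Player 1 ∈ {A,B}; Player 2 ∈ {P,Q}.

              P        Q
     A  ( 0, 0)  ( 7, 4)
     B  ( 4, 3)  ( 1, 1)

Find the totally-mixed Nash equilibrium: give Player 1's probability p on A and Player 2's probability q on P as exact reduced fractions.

P1 indiff ⇒ q·0+(1-q)·7 = q·4+(1-q)·1 ⇒ q(-4) = (1-q)(-6) ⇒ q = 3/5
P2 indiff ⇒ p·0+(1-p)·3 = p·4+(1-p)·1 ⇒ p(-4) = (1-p)(-2) ⇒ p = 1/3

(p,q) = (1/3, 3/5)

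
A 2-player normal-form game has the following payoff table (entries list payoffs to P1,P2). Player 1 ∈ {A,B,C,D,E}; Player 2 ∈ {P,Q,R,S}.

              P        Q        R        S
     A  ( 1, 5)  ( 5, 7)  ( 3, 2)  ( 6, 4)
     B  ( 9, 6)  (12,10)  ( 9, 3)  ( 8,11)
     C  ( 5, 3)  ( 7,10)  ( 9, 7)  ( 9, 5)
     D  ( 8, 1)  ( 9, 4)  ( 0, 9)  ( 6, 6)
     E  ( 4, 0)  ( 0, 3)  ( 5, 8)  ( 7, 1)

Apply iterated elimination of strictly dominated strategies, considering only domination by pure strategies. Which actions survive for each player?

P1 drop A (B beats it: P:9>1 Q:12>5 R:9>3 S:8>6)
P1 drop D (B beats it: P:9>8 Q:12>9 R:9>0 S:8>6)
P1 drop E (B beats it: P:9>4 Q:12>0 R:9>5 S:8>7)
P2 drop P (Q beats it: B:10>6 C:10>3)
P2 drop R (Q beats it: B:10>3 C:10>7)
P1→{B,C} P2→{Q,S}

IESDS → P1:{B,C} P2:{Q,S}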